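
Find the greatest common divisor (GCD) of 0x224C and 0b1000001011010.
Convert 0x224C (hexadecimal) → 2×4096 + 2×256 + 4×16 + 12 = 8780 (decimal)
Convert 0b1000001011010 (binary) → 4096 + 64 + 16 + 8 + 2 = 4186 (decimal)
Compute gcd(8780, 4186) = 2
2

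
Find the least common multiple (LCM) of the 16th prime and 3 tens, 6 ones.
Convert the 16th prime (prime index) → 53 (decimal)
Convert 3 tens, 6 ones (place-value notation) → 3×10 + 6 = 36 (decimal)
Compute lcm(53, 36) = 1908
1908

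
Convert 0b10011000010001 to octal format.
Convert 0b10011000010001 (binary) → 8192 + 1024 + 512 + 16 + 1 = 9745 (decimal)
Convert 9745 (decimal) → 9745 = 2×4096 + 3×512 + 2×8 + 1 → 0o23021 (octal)
0o23021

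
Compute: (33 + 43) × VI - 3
Convert VI (Roman numeral) → 5 + 1 = 6 (decimal)
Expression in decimal: (33 + 43) × 6 - 3
Parentheses first: 33 + 43 = 76
Multiply: 76 × 6 = 456
Subtract: 456 - 3 = 453
453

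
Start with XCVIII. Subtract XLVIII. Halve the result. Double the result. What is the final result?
Convert XCVIII (Roman numeral) → 90 + 5 + 1 + 1 + 1 = 98 (decimal)
Start: 98
Convert XLVIII (Roman numeral) → 40 + 5 + 1 + 1 + 1 = 48 (decimal)
98 - 48 = 50
50 ÷ 2 = 25
25 × 2 = 50
50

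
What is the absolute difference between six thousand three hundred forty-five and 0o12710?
Convert six thousand three hundred forty-five (English words) → 6×1000 + 3×100 + 45 = 6345 (decimal)
Convert 0o12710 (octal) → 1×4096 + 2×512 + 7×64 + 1×8 = 5576 (decimal)
Compute |6345 - 5576| = 769
769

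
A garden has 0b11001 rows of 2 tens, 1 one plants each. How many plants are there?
Convert 2 tens, 1 one (place-value notation) → 2×10 + 1 = 21 (decimal)
Convert 0b11001 (binary) → 16 + 8 + 1 = 25 (decimal)
Compute 21 × 25 = 525
525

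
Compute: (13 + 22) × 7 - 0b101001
Convert 0b101001 (binary) → 32 + 8 + 1 = 41 (decimal)
Expression in decimal: (13 + 22) × 7 - 41
Parentheses first: 13 + 22 = 35
Multiply: 35 × 7 = 245
Subtract: 245 - 41 = 204
204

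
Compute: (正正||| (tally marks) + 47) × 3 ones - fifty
Convert 正正||| (tally marks) → 5 + 5 + 3 = 13 (decimal)
Convert 3 ones (place-value notation) → 3 (decimal)
Convert fifty (English words) → 50 (decimal)
Expression in decimal: (13 + 47) × 3 - 50
Parentheses first: 13 + 47 = 60
Multiply: 60 × 3 = 180
Subtract: 180 - 50 = 130
130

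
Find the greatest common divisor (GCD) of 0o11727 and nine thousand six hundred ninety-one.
Convert 0o11727 (octal) → 1×4096 + 1×512 + 7×64 + 2×8 + 7 = 5079 (decimal)
Convert nine thousand six hundred ninety-one (English words) → 9×1000 + 6×100 + 91 = 9691 (decimal)
Compute gcd(5079, 9691) = 1
1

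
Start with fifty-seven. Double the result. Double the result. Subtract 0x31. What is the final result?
Convert fifty-seven (English words) → 57 (decimal)
Start: 57
57 × 2 = 114
114 × 2 = 228
Convert 0x31 (hexadecimal) → 3×16 + 1 = 49 (decimal)
228 - 49 = 179
179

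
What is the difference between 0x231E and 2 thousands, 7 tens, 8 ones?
Convert 0x231E (hexadecimal) → 2×4096 + 3×256 + 1×16 + 14 = 8990 (decimal)
Convert 2 thousands, 7 tens, 8 ones (place-value notation) → 2×1000 + 7×10 + 8 = 2078 (decimal)
Difference: |8990 - 2078| = 6912
6912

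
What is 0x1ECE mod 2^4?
Convert 0x1ECE (hexadecimal) → 1×4096 + 14×256 + 12×16 + 14 = 7886 (decimal)
Convert 2^4 (power) → 16 (decimal)
Compute 7886 mod 16 = 14
14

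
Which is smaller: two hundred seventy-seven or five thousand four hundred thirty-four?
Convert two hundred seventy-seven (English words) → 2×100 + 77 = 277 (decimal)
Convert five thousand four hundred thirty-four (English words) → 5×1000 + 4×100 + 34 = 5434 (decimal)
Compare 277 vs 5434: smaller = 277
277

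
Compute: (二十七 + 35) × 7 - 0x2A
Convert 二十七 (Chinese numeral) → 2×10 + 7 = 27 (decimal)
Convert 0x2A (hexadecimal) → 2×16 + 10 = 42 (decimal)
Expression in decimal: (27 + 35) × 7 - 42
Parentheses first: 27 + 35 = 62
Multiply: 62 × 7 = 434
Subtract: 434 - 42 = 392
392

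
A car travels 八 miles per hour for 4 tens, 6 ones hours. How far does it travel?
Convert 八 (Chinese numeral) → 8 (decimal)
Convert 4 tens, 6 ones (place-value notation) → 4×10 + 6 = 46 (decimal)
Compute 8 × 46 = 368
368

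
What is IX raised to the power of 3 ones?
Convert IX (Roman numeral) → 9 (decimal)
Convert 3 ones (place-value notation) → 3 (decimal)
Compute 9 ^ 3 = 729
729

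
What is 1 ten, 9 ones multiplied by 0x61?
Convert 1 ten, 9 ones (place-value notation) → 1×10 + 9 = 19 (decimal)
Convert 0x61 (hexadecimal) → 6×16 + 1 = 97 (decimal)
Compute 19 × 97 = 1843
1843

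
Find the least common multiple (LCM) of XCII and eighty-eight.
Convert XCII (Roman numeral) → 90 + 1 + 1 = 92 (decimal)
Convert eighty-eight (English words) → 88 (decimal)
Compute lcm(92, 88) = 2024
2024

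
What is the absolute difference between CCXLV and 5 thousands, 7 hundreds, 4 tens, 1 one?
Convert CCXLV (Roman numeral) → 100 + 100 + 40 + 5 = 245 (decimal)
Convert 5 thousands, 7 hundreds, 4 tens, 1 one (place-value notation) → 5×1000 + 7×100 + 4×10 + 1 = 5741 (decimal)
Compute |245 - 5741| = 5496
5496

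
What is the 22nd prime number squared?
The 22nd prime number = 79
Compute 79² = 79 × 79 = 6241
6241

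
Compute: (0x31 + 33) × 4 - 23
Convert 0x31 (hexadecimal) → 3×16 + 1 = 49 (decimal)
Expression in decimal: (49 + 33) × 4 - 23
Parentheses first: 49 + 33 = 82
Multiply: 82 × 4 = 328
Subtract: 328 - 23 = 305
305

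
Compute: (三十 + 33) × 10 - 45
Convert 三十 (Chinese numeral) → 3×10 = 30 (decimal)
Expression in decimal: (30 + 33) × 10 - 45
Parentheses first: 30 + 33 = 63
Multiply: 63 × 10 = 630
Subtract: 630 - 45 = 585
585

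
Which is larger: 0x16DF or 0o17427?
Convert 0x16DF (hexadecimal) → 1×4096 + 6×256 + 13×16 + 15 = 5855 (decimal)
Convert 0o17427 (octal) → 1×4096 + 7×512 + 4×64 + 2×8 + 7 = 7959 (decimal)
Compare 5855 vs 7959: larger = 7959
7959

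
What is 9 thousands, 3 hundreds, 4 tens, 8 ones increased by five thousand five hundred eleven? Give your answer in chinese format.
Convert 9 thousands, 3 hundreds, 4 tens, 8 ones (place-value notation) → 9×1000 + 3×100 + 4×10 + 8 = 9348 (decimal)
Convert five thousand five hundred eleven (English words) → 5×1000 + 5×100 + 11 = 5511 (decimal)
Compute 9348 + 5511 = 14859
Convert 14859 (decimal) → 14859 = 1×10000 + 4×1000 + 8×100 + 5×10 + 9 → 一万四千八百五十九 (Chinese numeral)
一万四千八百五十九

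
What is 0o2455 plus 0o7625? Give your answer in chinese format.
Convert 0o2455 (octal) → 2×512 + 4×64 + 5×8 + 5 = 1325 (decimal)
Convert 0o7625 (octal) → 7×512 + 6×64 + 2×8 + 5 = 3989 (decimal)
Compute 1325 + 3989 = 5314
Convert 5314 (decimal) → 5314 = 5×1000 + 3×100 + 1×10 + 4 → 五千三百一十四 (Chinese numeral)
五千三百一十四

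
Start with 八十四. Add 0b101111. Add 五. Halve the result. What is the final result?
Convert 八十四 (Chinese numeral) → 8×10 + 4 = 84 (decimal)
Start: 84
Convert 0b101111 (binary) → 32 + 8 + 4 + 2 + 1 = 47 (decimal)
84 + 47 = 131
Convert 五 (Chinese numeral) → 5 (decimal)
131 + 5 = 136
136 ÷ 2 = 68
68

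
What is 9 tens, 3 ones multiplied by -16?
Convert 9 tens, 3 ones (place-value notation) → 9×10 + 3 = 93 (decimal)
Compute 93 × -16 = -1488
-1488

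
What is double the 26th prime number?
The 26th prime number = 101
Compute 101 × 2 = 202
202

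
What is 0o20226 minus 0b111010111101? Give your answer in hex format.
Convert 0o20226 (octal) → 2×4096 + 2×64 + 2×8 + 6 = 8342 (decimal)
Convert 0b111010111101 (binary) → 2048 + 1024 + 512 + 128 + 32 + 16 + 8 + 4 + 1 = 3773 (decimal)
Compute 8342 - 3773 = 4569
Convert 4569 (decimal) → 4569 = 1×4096 + 1×256 + 13×16 + 9 → 0x11D9 (hexadecimal)
0x11D9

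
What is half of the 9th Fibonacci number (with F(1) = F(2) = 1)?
The 9th Fibonacci number (with F(1) = F(2) = 1): 1, 1, 2, 3, 5, 8, 13, 21, 34 → 34
Compute 34 ÷ 2 = 17
17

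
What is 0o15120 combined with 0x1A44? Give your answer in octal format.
Convert 0o15120 (octal) → 1×4096 + 5×512 + 1×64 + 2×8 = 6736 (decimal)
Convert 0x1A44 (hexadecimal) → 1×4096 + 10×256 + 4×16 + 4 = 6724 (decimal)
Compute 6736 + 6724 = 13460
Convert 13460 (decimal) → 13460 = 3×4096 + 2×512 + 2×64 + 2×8 + 4 → 0o32224 (octal)
0o32224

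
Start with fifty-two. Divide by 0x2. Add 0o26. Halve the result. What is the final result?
Convert fifty-two (English words) → 52 (decimal)
Start: 52
Convert 0x2 (hexadecimal) → 2 (decimal)
52 ÷ 2 = 26
Convert 0o26 (octal) → 2×8 + 6 = 22 (decimal)
26 + 22 = 48
48 ÷ 2 = 24
24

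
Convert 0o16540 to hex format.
Convert 0o16540 (octal) → 1×4096 + 6×512 + 5×64 + 4×8 = 7520 (decimal)
Convert 7520 (decimal) → 7520 = 1×4096 + 13×256 + 6×16 → 0x1D60 (hexadecimal)
0x1D60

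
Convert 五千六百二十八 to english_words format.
Convert 五千六百二十八 (Chinese numeral) → 5×1000 + 6×100 + 2×10 + 8 = 5628 (decimal)
Convert 5628 (decimal) → 5628 = 5×1000 + 6×100 + 28 → five thousand six hundred twenty-eight (English words)
five thousand six hundred twenty-eight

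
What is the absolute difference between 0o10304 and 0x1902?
Convert 0o10304 (octal) → 1×4096 + 3×64 + 4 = 4292 (decimal)
Convert 0x1902 (hexadecimal) → 1×4096 + 9×256 + 2 = 6402 (decimal)
Compute |4292 - 6402| = 2110
2110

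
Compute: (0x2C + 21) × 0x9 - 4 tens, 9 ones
Convert 0x2C (hexadecimal) → 2×16 + 12 = 44 (decimal)
Convert 0x9 (hexadecimal) → 9 (decimal)
Convert 4 tens, 9 ones (place-value notation) → 4×10 + 9 = 49 (decimal)
Expression in decimal: (44 + 21) × 9 - 49
Parentheses first: 44 + 21 = 65
Multiply: 65 × 9 = 585
Subtract: 585 - 49 = 536
536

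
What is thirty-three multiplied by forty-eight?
Convert thirty-three (English words) → 33 (decimal)
Convert forty-eight (English words) → 48 (decimal)
Compute 33 × 48 = 1584
1584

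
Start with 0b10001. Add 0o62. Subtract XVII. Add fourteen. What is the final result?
Convert 0b10001 (binary) → 16 + 1 = 17 (decimal)
Start: 17
Convert 0o62 (octal) → 6×8 + 2 = 50 (decimal)
17 + 50 = 67
Convert XVII (Roman numeral) → 10 + 5 + 1 + 1 = 17 (decimal)
67 - 17 = 50
Convert fourteen (English words) → 14 (decimal)
50 + 14 = 64
64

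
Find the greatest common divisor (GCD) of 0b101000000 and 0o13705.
Convert 0b101000000 (binary) → 256 + 64 = 320 (decimal)
Convert 0o13705 (octal) → 1×4096 + 3×512 + 7×64 + 5 = 6085 (decimal)
Compute gcd(320, 6085) = 5
5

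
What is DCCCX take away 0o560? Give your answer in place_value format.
Convert DCCCX (Roman numeral) → 500 + 100 + 100 + 100 + 10 = 810 (decimal)
Convert 0o560 (octal) → 5×64 + 6×8 = 368 (decimal)
Compute 810 - 368 = 442
Convert 442 (decimal) → 442 = 4×100 + 4×10 + 2 → 4 hundreds, 4 tens, 2 ones (place-value notation)
4 hundreds, 4 tens, 2 ones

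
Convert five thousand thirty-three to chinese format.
Convert five thousand thirty-three (English words) → 5×1000 + 33 = 5033 (decimal)
Convert 5033 (decimal) → 5033 = 5×1000 + 3×10 + 3 → 五千零三十三 (Chinese numeral)
五千零三十三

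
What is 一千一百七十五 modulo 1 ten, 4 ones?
Convert 一千一百七十五 (Chinese numeral) → 1×1000 + 1×100 + 7×10 + 5 = 1175 (decimal)
Convert 1 ten, 4 ones (place-value notation) → 1×10 + 4 = 14 (decimal)
Compute 1175 mod 14 = 13
13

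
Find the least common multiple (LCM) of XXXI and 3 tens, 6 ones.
Convert XXXI (Roman numeral) → 10 + 10 + 10 + 1 = 31 (decimal)
Convert 3 tens, 6 ones (place-value notation) → 3×10 + 6 = 36 (decimal)
Compute lcm(31, 36) = 1116
1116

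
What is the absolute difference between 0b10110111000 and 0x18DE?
Convert 0b10110111000 (binary) → 1024 + 256 + 128 + 32 + 16 + 8 = 1464 (decimal)
Convert 0x18DE (hexadecimal) → 1×4096 + 8×256 + 13×16 + 14 = 6366 (decimal)
Compute |1464 - 6366| = 4902
4902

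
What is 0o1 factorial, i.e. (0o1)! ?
Convert 0o1 (octal) → 1 (decimal)
Compute 1! = 1
1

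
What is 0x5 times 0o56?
Convert 0x5 (hexadecimal) → 5 (decimal)
Convert 0o56 (octal) → 5×8 + 6 = 46 (decimal)
Compute 5 × 46 = 230
230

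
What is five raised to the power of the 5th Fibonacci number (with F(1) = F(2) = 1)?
Convert five (English words) → 5 (decimal)
Convert the 5th Fibonacci number (with F(1) = F(2) = 1) (Fibonacci index) → 1, 1, 2, 3, 5 → 5 (decimal)
Compute 5 ^ 5 = 3125
3125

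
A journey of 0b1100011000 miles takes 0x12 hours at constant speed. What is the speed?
Convert 0b1100011000 (binary) → 512 + 256 + 16 + 8 = 792 (decimal)
Convert 0x12 (hexadecimal) → 1×16 + 2 = 18 (decimal)
Compute 792 ÷ 18 = 44
44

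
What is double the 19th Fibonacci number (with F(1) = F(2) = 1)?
The 19th Fibonacci number (with F(1) = F(2) = 1) = 4181
Compute 4181 × 2 = 8362
8362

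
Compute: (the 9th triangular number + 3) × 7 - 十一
Convert the 9th triangular number (triangular index) → 9×10/2 = 45 (decimal)
Convert 十一 (Chinese numeral) → 1×10 + 1 = 11 (decimal)
Expression in decimal: (45 + 3) × 7 - 11
Parentheses first: 45 + 3 = 48
Multiply: 48 × 7 = 336
Subtract: 336 - 11 = 325
325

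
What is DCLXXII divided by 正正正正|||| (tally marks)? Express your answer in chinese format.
Convert DCLXXII (Roman numeral) → 500 + 100 + 50 + 10 + 10 + 1 + 1 = 672 (decimal)
Convert 正正正正|||| (tally marks) → 5 + 5 + 5 + 5 + 4 = 24 (decimal)
Compute 672 ÷ 24 = 28
Convert 28 (decimal) → 28 = 2×10 + 8 → 二十八 (Chinese numeral)
二十八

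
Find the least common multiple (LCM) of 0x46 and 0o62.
Convert 0x46 (hexadecimal) → 4×16 + 6 = 70 (decimal)
Convert 0o62 (octal) → 6×8 + 2 = 50 (decimal)
Compute lcm(70, 50) = 350
350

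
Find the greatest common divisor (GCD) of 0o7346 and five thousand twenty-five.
Convert 0o7346 (octal) → 7×512 + 3×64 + 4×8 + 6 = 3814 (decimal)
Convert five thousand twenty-five (English words) → 5×1000 + 25 = 5025 (decimal)
Compute gcd(3814, 5025) = 1
1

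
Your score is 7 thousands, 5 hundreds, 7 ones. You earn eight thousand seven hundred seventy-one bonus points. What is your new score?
Convert 7 thousands, 5 hundreds, 7 ones (place-value notation) → 7×1000 + 5×100 + 7 = 7507 (decimal)
Convert eight thousand seven hundred seventy-one (English words) → 8×1000 + 7×100 + 71 = 8771 (decimal)
Compute 7507 + 8771 = 16278
16278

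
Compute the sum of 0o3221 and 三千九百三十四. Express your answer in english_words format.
Convert 0o3221 (octal) → 3×512 + 2×64 + 2×8 + 1 = 1681 (decimal)
Convert 三千九百三十四 (Chinese numeral) → 3×1000 + 9×100 + 3×10 + 4 = 3934 (decimal)
Compute 1681 + 3934 = 5615
Convert 5615 (decimal) → 5615 = 5×1000 + 6×100 + 15 → five thousand six hundred fifteen (English words)
five thousand six hundred fifteen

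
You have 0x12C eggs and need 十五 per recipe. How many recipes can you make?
Convert 0x12C (hexadecimal) → 1×256 + 2×16 + 12 = 300 (decimal)
Convert 十五 (Chinese numeral) → 1×10 + 5 = 15 (decimal)
Compute 300 ÷ 15 = 20
20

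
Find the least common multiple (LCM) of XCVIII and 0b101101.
Convert XCVIII (Roman numeral) → 90 + 5 + 1 + 1 + 1 = 98 (decimal)
Convert 0b101101 (binary) → 32 + 8 + 4 + 1 = 45 (decimal)
Compute lcm(98, 45) = 4410
4410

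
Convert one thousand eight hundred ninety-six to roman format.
Convert one thousand eight hundred ninety-six (English words) → 1×1000 + 8×100 + 96 = 1896 (decimal)
Convert 1896 (decimal) → 1896 = 1000 + 500 + 100 + 100 + 100 + 90 + 5 + 1 → MDCCCXCVI (Roman numeral)
MDCCCXCVI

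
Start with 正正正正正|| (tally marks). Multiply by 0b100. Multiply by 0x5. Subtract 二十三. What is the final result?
Convert 正正正正正|| (tally marks) → 5 + 5 + 5 + 5 + 5 + 2 = 27 (decimal)
Start: 27
Convert 0b100 (binary) → 4 (decimal)
27 × 4 = 108
Convert 0x5 (hexadecimal) → 5 (decimal)
108 × 5 = 540
Convert 二十三 (Chinese numeral) → 2×10 + 3 = 23 (decimal)
540 - 23 = 517
517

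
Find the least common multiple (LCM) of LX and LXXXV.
Convert LX (Roman numeral) → 50 + 10 = 60 (decimal)
Convert LXXXV (Roman numeral) → 50 + 10 + 10 + 10 + 5 = 85 (decimal)
Compute lcm(60, 85) = 1020
1020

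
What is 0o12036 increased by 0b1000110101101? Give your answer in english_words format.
Convert 0o12036 (octal) → 1×4096 + 2×512 + 3×8 + 6 = 5150 (decimal)
Convert 0b1000110101101 (binary) → 4096 + 256 + 128 + 32 + 8 + 4 + 1 = 4525 (decimal)
Compute 5150 + 4525 = 9675
Convert 9675 (decimal) → 9675 = 9×1000 + 6×100 + 75 → nine thousand six hundred seventy-five (English words)
nine thousand six hundred seventy-five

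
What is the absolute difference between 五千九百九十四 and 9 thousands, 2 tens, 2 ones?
Convert 五千九百九十四 (Chinese numeral) → 5×1000 + 9×100 + 9×10 + 4 = 5994 (decimal)
Convert 9 thousands, 2 tens, 2 ones (place-value notation) → 9×1000 + 2×10 + 2 = 9022 (decimal)
Compute |5994 - 9022| = 3028
3028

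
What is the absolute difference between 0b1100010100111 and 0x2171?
Convert 0b1100010100111 (binary) → 4096 + 2048 + 128 + 32 + 4 + 2 + 1 = 6311 (decimal)
Convert 0x2171 (hexadecimal) → 2×4096 + 1×256 + 7×16 + 1 = 8561 (decimal)
Compute |6311 - 8561| = 2250
2250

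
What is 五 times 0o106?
Convert 五 (Chinese numeral) → 5 (decimal)
Convert 0o106 (octal) → 1×64 + 6 = 70 (decimal)
Compute 5 × 70 = 350
350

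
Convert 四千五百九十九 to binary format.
Convert 四千五百九十九 (Chinese numeral) → 4×1000 + 5×100 + 9×10 + 9 = 4599 (decimal)
Convert 4599 (decimal) → 4599 = 4096 + 256 + 128 + 64 + 32 + 16 + 4 + 2 + 1 → 0b1000111110111 (binary)
0b1000111110111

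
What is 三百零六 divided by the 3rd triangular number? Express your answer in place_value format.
Convert 三百零六 (Chinese numeral) → 3×100 + 6 = 306 (decimal)
Convert the 3rd triangular number (triangular index) → 3×4/2 = 6 (decimal)
Compute 306 ÷ 6 = 51
Convert 51 (decimal) → 51 = 5×10 + 1 → 5 tens, 1 one (place-value notation)
5 tens, 1 one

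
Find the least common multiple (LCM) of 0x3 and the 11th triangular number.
Convert 0x3 (hexadecimal) → 3 (decimal)
Convert the 11th triangular number (triangular index) → 11×12/2 = 66 (decimal)
Compute lcm(3, 66) = 66
66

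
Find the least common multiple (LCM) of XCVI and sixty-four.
Convert XCVI (Roman numeral) → 90 + 5 + 1 = 96 (decimal)
Convert sixty-four (English words) → 64 (decimal)
Compute lcm(96, 64) = 192
192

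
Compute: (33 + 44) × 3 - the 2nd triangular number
Convert the 2nd triangular number (triangular index) → 2×3/2 = 3 (decimal)
Expression in decimal: (33 + 44) × 3 - 3
Parentheses first: 33 + 44 = 77
Multiply: 77 × 3 = 231
Subtract: 231 - 3 = 228
228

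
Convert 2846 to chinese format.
Convert 2846 (decimal) → 2846 = 2×1000 + 8×100 + 4×10 + 6 → 二千八百四十六 (Chinese numeral)
二千八百四十六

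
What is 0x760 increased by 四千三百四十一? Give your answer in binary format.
Convert 0x760 (hexadecimal) → 7×256 + 6×16 = 1888 (decimal)
Convert 四千三百四十一 (Chinese numeral) → 4×1000 + 3×100 + 4×10 + 1 = 4341 (decimal)
Compute 1888 + 4341 = 6229
Convert 6229 (decimal) → 6229 = 4096 + 2048 + 64 + 16 + 4 + 1 → 0b1100001010101 (binary)
0b1100001010101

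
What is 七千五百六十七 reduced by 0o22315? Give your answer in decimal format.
Convert 七千五百六十七 (Chinese numeral) → 7×1000 + 5×100 + 6×10 + 7 = 7567 (decimal)
Convert 0o22315 (octal) → 2×4096 + 2×512 + 3×64 + 1×8 + 5 = 9421 (decimal)
Compute 7567 - 9421 = -1854
-1854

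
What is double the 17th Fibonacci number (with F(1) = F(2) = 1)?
The 17th Fibonacci number (with F(1) = F(2) = 1) = 1597
Compute 1597 × 2 = 3194
3194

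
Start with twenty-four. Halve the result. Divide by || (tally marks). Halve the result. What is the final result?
Convert twenty-four (English words) → 24 (decimal)
Start: 24
24 ÷ 2 = 12
Convert || (tally marks) → 2 (decimal)
12 ÷ 2 = 6
6 ÷ 2 = 3
3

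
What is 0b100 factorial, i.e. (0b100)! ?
Convert 0b100 (binary) → 4 (decimal)
Compute 4! = 24
24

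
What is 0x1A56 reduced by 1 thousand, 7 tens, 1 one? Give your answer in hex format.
Convert 0x1A56 (hexadecimal) → 1×4096 + 10×256 + 5×16 + 6 = 6742 (decimal)
Convert 1 thousand, 7 tens, 1 one (place-value notation) → 1×1000 + 7×10 + 1 = 1071 (decimal)
Compute 6742 - 1071 = 5671
Convert 5671 (decimal) → 5671 = 1×4096 + 6×256 + 2×16 + 7 → 0x1627 (hexadecimal)
0x1627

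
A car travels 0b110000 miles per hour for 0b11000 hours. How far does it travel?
Convert 0b110000 (binary) → 32 + 16 = 48 (decimal)
Convert 0b11000 (binary) → 16 + 8 = 24 (decimal)
Compute 48 × 24 = 1152
1152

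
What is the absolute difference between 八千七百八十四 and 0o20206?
Convert 八千七百八十四 (Chinese numeral) → 8×1000 + 7×100 + 8×10 + 4 = 8784 (decimal)
Convert 0o20206 (octal) → 2×4096 + 2×64 + 6 = 8326 (decimal)
Compute |8784 - 8326| = 458
458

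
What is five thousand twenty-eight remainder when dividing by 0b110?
Convert five thousand twenty-eight (English words) → 5×1000 + 28 = 5028 (decimal)
Convert 0b110 (binary) → 4 + 2 = 6 (decimal)
Compute 5028 mod 6 = 0
0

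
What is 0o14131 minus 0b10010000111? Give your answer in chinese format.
Convert 0o14131 (octal) → 1×4096 + 4×512 + 1×64 + 3×8 + 1 = 6233 (decimal)
Convert 0b10010000111 (binary) → 1024 + 128 + 4 + 2 + 1 = 1159 (decimal)
Compute 6233 - 1159 = 5074
Convert 5074 (decimal) → 5074 = 5×1000 + 7×10 + 4 → 五千零七十四 (Chinese numeral)
五千零七十四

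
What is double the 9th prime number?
The 9th prime number = 23
Compute 23 × 2 = 46
46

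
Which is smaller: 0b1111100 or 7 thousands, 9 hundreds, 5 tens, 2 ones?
Convert 0b1111100 (binary) → 64 + 32 + 16 + 8 + 4 = 124 (decimal)
Convert 7 thousands, 9 hundreds, 5 tens, 2 ones (place-value notation) → 7×1000 + 9×100 + 5×10 + 2 = 7952 (decimal)
Compare 124 vs 7952: smaller = 124
124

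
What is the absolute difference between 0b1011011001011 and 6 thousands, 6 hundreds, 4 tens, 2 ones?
Convert 0b1011011001011 (binary) → 4096 + 1024 + 512 + 128 + 64 + 8 + 2 + 1 = 5835 (decimal)
Convert 6 thousands, 6 hundreds, 4 tens, 2 ones (place-value notation) → 6×1000 + 6×100 + 4×10 + 2 = 6642 (decimal)
Compute |5835 - 6642| = 807
807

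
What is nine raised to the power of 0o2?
Convert nine (English words) → 9 (decimal)
Convert 0o2 (octal) → 2 (decimal)
Compute 9 ^ 2 = 81
81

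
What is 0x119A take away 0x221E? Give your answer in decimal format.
Convert 0x119A (hexadecimal) → 1×4096 + 1×256 + 9×16 + 10 = 4506 (decimal)
Convert 0x221E (hexadecimal) → 2×4096 + 2×256 + 1×16 + 14 = 8734 (decimal)
Compute 4506 - 8734 = -4228
-4228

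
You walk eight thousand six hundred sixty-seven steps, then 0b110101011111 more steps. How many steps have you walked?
Convert eight thousand six hundred sixty-seven (English words) → 8×1000 + 6×100 + 67 = 8667 (decimal)
Convert 0b110101011111 (binary) → 2048 + 1024 + 256 + 64 + 16 + 8 + 4 + 2 + 1 = 3423 (decimal)
Compute 8667 + 3423 = 12090
12090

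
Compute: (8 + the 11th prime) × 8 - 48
Convert the 11th prime (prime index) → 31 (decimal)
Expression in decimal: (8 + 31) × 8 - 48
Parentheses first: 8 + 31 = 39
Multiply: 39 × 8 = 312
Subtract: 312 - 48 = 264
264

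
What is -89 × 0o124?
Convert 0o124 (octal) → 1×64 + 2×8 + 4 = 84 (decimal)
Compute -89 × 84 = -7476
-7476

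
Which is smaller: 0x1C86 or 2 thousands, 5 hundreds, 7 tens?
Convert 0x1C86 (hexadecimal) → 1×4096 + 12×256 + 8×16 + 6 = 7302 (decimal)
Convert 2 thousands, 5 hundreds, 7 tens (place-value notation) → 2×1000 + 5×100 + 7×10 = 2570 (decimal)
Compare 7302 vs 2570: smaller = 2570
2570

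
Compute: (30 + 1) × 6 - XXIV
Convert XXIV (Roman numeral) → 10 + 10 + 4 = 24 (decimal)
Expression in decimal: (30 + 1) × 6 - 24
Parentheses first: 30 + 1 = 31
Multiply: 31 × 6 = 186
Subtract: 186 - 24 = 162
162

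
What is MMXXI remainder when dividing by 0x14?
Convert MMXXI (Roman numeral) → 1000 + 1000 + 10 + 10 + 1 = 2021 (decimal)
Convert 0x14 (hexadecimal) → 1×16 + 4 = 20 (decimal)
Compute 2021 mod 20 = 1
1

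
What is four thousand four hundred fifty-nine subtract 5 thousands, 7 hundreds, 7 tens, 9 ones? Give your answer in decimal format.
Convert four thousand four hundred fifty-nine (English words) → 4×1000 + 4×100 + 59 = 4459 (decimal)
Convert 5 thousands, 7 hundreds, 7 tens, 9 ones (place-value notation) → 5×1000 + 7×100 + 7×10 + 9 = 5779 (decimal)
Compute 4459 - 5779 = -1320
-1320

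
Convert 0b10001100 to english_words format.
Convert 0b10001100 (binary) → 128 + 8 + 4 = 140 (decimal)
Convert 140 (decimal) → 140 = 1×100 + 40 → one hundred forty (English words)
one hundred forty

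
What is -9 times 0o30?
Convert 0o30 (octal) → 3×8 = 24 (decimal)
Compute -9 × 24 = -216
-216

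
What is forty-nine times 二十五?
Convert forty-nine (English words) → 49 (decimal)
Convert 二十五 (Chinese numeral) → 2×10 + 5 = 25 (decimal)
Compute 49 × 25 = 1225
1225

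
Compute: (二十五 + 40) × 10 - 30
Convert 二十五 (Chinese numeral) → 2×10 + 5 = 25 (decimal)
Expression in decimal: (25 + 40) × 10 - 30
Parentheses first: 25 + 40 = 65
Multiply: 65 × 10 = 650
Subtract: 650 - 30 = 620
620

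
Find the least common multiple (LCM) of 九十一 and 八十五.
Convert 九十一 (Chinese numeral) → 9×10 + 1 = 91 (decimal)
Convert 八十五 (Chinese numeral) → 8×10 + 5 = 85 (decimal)
Compute lcm(91, 85) = 7735
7735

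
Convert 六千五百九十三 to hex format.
Convert 六千五百九十三 (Chinese numeral) → 6×1000 + 5×100 + 9×10 + 3 = 6593 (decimal)
Convert 6593 (decimal) → 6593 = 1×4096 + 9×256 + 12×16 + 1 → 0x19C1 (hexadecimal)
0x19C1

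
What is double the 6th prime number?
The 6th prime number = 13
Compute 13 × 2 = 26
26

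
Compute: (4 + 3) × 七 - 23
Convert 七 (Chinese numeral) → 7 (decimal)
Expression in decimal: (4 + 3) × 7 - 23
Parentheses first: 4 + 3 = 7
Multiply: 7 × 7 = 49
Subtract: 49 - 23 = 26
26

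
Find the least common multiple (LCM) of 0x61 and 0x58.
Convert 0x61 (hexadecimal) → 6×16 + 1 = 97 (decimal)
Convert 0x58 (hexadecimal) → 5×16 + 8 = 88 (decimal)
Compute lcm(97, 88) = 8536
8536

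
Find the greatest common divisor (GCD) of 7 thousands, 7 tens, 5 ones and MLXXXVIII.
Convert 7 thousands, 7 tens, 5 ones (place-value notation) → 7×1000 + 7×10 + 5 = 7075 (decimal)
Convert MLXXXVIII (Roman numeral) → 1000 + 50 + 10 + 10 + 10 + 5 + 1 + 1 + 1 = 1088 (decimal)
Compute gcd(7075, 1088) = 1
1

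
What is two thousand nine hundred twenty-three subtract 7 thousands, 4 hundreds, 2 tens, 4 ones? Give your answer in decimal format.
Convert two thousand nine hundred twenty-three (English words) → 2×1000 + 9×100 + 23 = 2923 (decimal)
Convert 7 thousands, 4 hundreds, 2 tens, 4 ones (place-value notation) → 7×1000 + 4×100 + 2×10 + 4 = 7424 (decimal)
Compute 2923 - 7424 = -4501
-4501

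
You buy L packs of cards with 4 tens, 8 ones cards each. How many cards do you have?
Convert 4 tens, 8 ones (place-value notation) → 4×10 + 8 = 48 (decimal)
Convert L (Roman numeral) → 50 (decimal)
Compute 48 × 50 = 2400
2400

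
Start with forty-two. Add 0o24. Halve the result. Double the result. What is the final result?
Convert forty-two (English words) → 42 (decimal)
Start: 42
Convert 0o24 (octal) → 2×8 + 4 = 20 (decimal)
42 + 20 = 62
62 ÷ 2 = 31
31 × 2 = 62
62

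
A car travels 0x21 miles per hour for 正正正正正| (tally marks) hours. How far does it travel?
Convert 0x21 (hexadecimal) → 2×16 + 1 = 33 (decimal)
Convert 正正正正正| (tally marks) → 5 + 5 + 5 + 5 + 5 + 1 = 26 (decimal)
Compute 33 × 26 = 858
858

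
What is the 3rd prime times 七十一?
Convert the 3rd prime (prime index) → 5 (decimal)
Convert 七十一 (Chinese numeral) → 7×10 + 1 = 71 (decimal)
Compute 5 × 71 = 355
355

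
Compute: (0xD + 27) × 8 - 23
Convert 0xD (hexadecimal) → 13 (decimal)
Expression in decimal: (13 + 27) × 8 - 23
Parentheses first: 13 + 27 = 40
Multiply: 40 × 8 = 320
Subtract: 320 - 23 = 297
297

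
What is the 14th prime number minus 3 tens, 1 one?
The 14th prime number = 43
Convert 3 tens, 1 one (place-value notation) → 3×10 + 1 = 31 (decimal)
Compute 43 - 31 = 12
12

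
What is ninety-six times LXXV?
Convert ninety-six (English words) → 96 (decimal)
Convert LXXV (Roman numeral) → 50 + 10 + 10 + 5 = 75 (decimal)
Compute 96 × 75 = 7200
7200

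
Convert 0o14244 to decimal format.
Convert 0o14244 (octal) → 1×4096 + 4×512 + 2×64 + 4×8 + 4 = 6308 (decimal)
6308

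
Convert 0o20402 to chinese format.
Convert 0o20402 (octal) → 2×4096 + 4×64 + 2 = 8450 (decimal)
Convert 8450 (decimal) → 8450 = 8×1000 + 4×100 + 5×10 → 八千四百五十 (Chinese numeral)
八千四百五十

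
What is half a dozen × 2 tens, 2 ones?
Convert half a dozen (colloquial) → 6 (decimal)
Convert 2 tens, 2 ones (place-value notation) → 2×10 + 2 = 22 (decimal)
Compute 6 × 22 = 132
132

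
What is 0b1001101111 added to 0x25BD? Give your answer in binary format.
Convert 0b1001101111 (binary) → 512 + 64 + 32 + 8 + 4 + 2 + 1 = 623 (decimal)
Convert 0x25BD (hexadecimal) → 2×4096 + 5×256 + 11×16 + 13 = 9661 (decimal)
Compute 623 + 9661 = 10284
Convert 10284 (decimal) → 10284 = 8192 + 2048 + 32 + 8 + 4 → 0b10100000101100 (binary)
0b10100000101100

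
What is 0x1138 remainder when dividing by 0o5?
Convert 0x1138 (hexadecimal) → 1×4096 + 1×256 + 3×16 + 8 = 4408 (decimal)
Convert 0o5 (octal) → 5 (decimal)
Compute 4408 mod 5 = 3
3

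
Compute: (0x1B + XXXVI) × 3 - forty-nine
Convert 0x1B (hexadecimal) → 1×16 + 11 = 27 (decimal)
Convert XXXVI (Roman numeral) → 10 + 10 + 10 + 5 + 1 = 36 (decimal)
Convert forty-nine (English words) → 49 (decimal)
Expression in decimal: (27 + 36) × 3 - 49
Parentheses first: 27 + 36 = 63
Multiply: 63 × 3 = 189
Subtract: 189 - 49 = 140
140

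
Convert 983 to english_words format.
Convert 983 (decimal) → 983 = 9×100 + 83 → nine hundred eighty-three (English words)
nine hundred eighty-three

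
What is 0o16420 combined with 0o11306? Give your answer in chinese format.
Convert 0o16420 (octal) → 1×4096 + 6×512 + 4×64 + 2×8 = 7440 (decimal)
Convert 0o11306 (octal) → 1×4096 + 1×512 + 3×64 + 6 = 4806 (decimal)
Compute 7440 + 4806 = 12246
Convert 12246 (decimal) → 12246 = 1×10000 + 2×1000 + 2×100 + 4×10 + 6 → 一万二千二百四十六 (Chinese numeral)
一万二千二百四十六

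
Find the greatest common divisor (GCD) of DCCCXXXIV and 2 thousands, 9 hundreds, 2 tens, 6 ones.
Convert DCCCXXXIV (Roman numeral) → 500 + 100 + 100 + 100 + 10 + 10 + 10 + 4 = 834 (decimal)
Convert 2 thousands, 9 hundreds, 2 tens, 6 ones (place-value notation) → 2×1000 + 9×100 + 2×10 + 6 = 2926 (decimal)
Compute gcd(834, 2926) = 2
2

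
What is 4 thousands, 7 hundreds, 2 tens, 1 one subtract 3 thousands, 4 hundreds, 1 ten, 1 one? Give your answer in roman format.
Convert 4 thousands, 7 hundreds, 2 tens, 1 one (place-value notation) → 4×1000 + 7×100 + 2×10 + 1 = 4721 (decimal)
Convert 3 thousands, 4 hundreds, 1 ten, 1 one (place-value notation) → 3×1000 + 4×100 + 1×10 + 1 = 3411 (decimal)
Compute 4721 - 3411 = 1310
Convert 1310 (decimal) → 1310 = 1000 + 100 + 100 + 100 + 10 → MCCCX (Roman numeral)
MCCCX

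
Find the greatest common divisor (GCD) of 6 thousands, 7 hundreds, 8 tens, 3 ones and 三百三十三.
Convert 6 thousands, 7 hundreds, 8 tens, 3 ones (place-value notation) → 6×1000 + 7×100 + 8×10 + 3 = 6783 (decimal)
Convert 三百三十三 (Chinese numeral) → 3×100 + 3×10 + 3 = 333 (decimal)
Compute gcd(6783, 333) = 3
3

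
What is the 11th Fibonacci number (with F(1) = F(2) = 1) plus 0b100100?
The 11th Fibonacci number (with F(1) = F(2) = 1): 1, 1, 2, 3, 5, 8, 13, 21, 34, 55, 89 → 89
Convert 0b100100 (binary) → 32 + 4 = 36 (decimal)
Compute 89 + 36 = 125
125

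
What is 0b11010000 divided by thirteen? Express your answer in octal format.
Convert 0b11010000 (binary) → 128 + 64 + 16 = 208 (decimal)
Convert thirteen (English words) → 13 (decimal)
Compute 208 ÷ 13 = 16
Convert 16 (decimal) → 16 = 2×8 → 0o20 (octal)
0o20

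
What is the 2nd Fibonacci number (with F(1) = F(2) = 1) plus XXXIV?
The 2nd Fibonacci number (with F(1) = F(2) = 1) = 1
Convert XXXIV (Roman numeral) → 10 + 10 + 10 + 4 = 34 (decimal)
Compute 1 + 34 = 35
35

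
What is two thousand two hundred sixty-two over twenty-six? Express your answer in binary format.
Convert two thousand two hundred sixty-two (English words) → 2×1000 + 2×100 + 62 = 2262 (decimal)
Convert twenty-six (English words) → 26 (decimal)
Compute 2262 ÷ 26 = 87
Convert 87 (decimal) → 87 = 64 + 16 + 4 + 2 + 1 → 0b1010111 (binary)
0b1010111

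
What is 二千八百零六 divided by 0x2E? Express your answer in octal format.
Convert 二千八百零六 (Chinese numeral) → 2×1000 + 8×100 + 6 = 2806 (decimal)
Convert 0x2E (hexadecimal) → 2×16 + 14 = 46 (decimal)
Compute 2806 ÷ 46 = 61
Convert 61 (decimal) → 61 = 7×8 + 5 → 0o75 (octal)
0o75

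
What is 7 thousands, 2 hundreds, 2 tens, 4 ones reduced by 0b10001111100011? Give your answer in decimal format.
Convert 7 thousands, 2 hundreds, 2 tens, 4 ones (place-value notation) → 7×1000 + 2×100 + 2×10 + 4 = 7224 (decimal)
Convert 0b10001111100011 (binary) → 8192 + 512 + 256 + 128 + 64 + 32 + 2 + 1 = 9187 (decimal)
Compute 7224 - 9187 = -1963
-1963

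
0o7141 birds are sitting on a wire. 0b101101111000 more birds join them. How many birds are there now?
Convert 0o7141 (octal) → 7×512 + 1×64 + 4×8 + 1 = 3681 (decimal)
Convert 0b101101111000 (binary) → 2048 + 512 + 256 + 64 + 32 + 16 + 8 = 2936 (decimal)
Compute 3681 + 2936 = 6617
6617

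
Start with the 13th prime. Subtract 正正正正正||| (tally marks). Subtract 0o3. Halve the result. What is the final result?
Convert the 13th prime (prime index) → 41 (decimal)
Start: 41
Convert 正正正正正||| (tally marks) → 5 + 5 + 5 + 5 + 5 + 3 = 28 (decimal)
41 - 28 = 13
Convert 0o3 (octal) → 3 (decimal)
13 - 3 = 10
10 ÷ 2 = 5
5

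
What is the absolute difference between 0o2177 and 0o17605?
Convert 0o2177 (octal) → 2×512 + 1×64 + 7×8 + 7 = 1151 (decimal)
Convert 0o17605 (octal) → 1×4096 + 7×512 + 6×64 + 5 = 8069 (decimal)
Compute |1151 - 8069| = 6918
6918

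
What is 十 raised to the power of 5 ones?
Convert 十 (Chinese numeral) → 1×10 = 10 (decimal)
Convert 5 ones (place-value notation) → 5 (decimal)
Compute 10 ^ 5 = 100000
100000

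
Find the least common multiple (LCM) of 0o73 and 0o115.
Convert 0o73 (octal) → 7×8 + 3 = 59 (decimal)
Convert 0o115 (octal) → 1×64 + 1×8 + 5 = 77 (decimal)
Compute lcm(59, 77) = 4543
4543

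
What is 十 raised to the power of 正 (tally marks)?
Convert 十 (Chinese numeral) → 1×10 = 10 (decimal)
Convert 正 (tally marks) → 5 (decimal)
Compute 10 ^ 5 = 100000
100000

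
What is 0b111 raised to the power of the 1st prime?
Convert 0b111 (binary) → 4 + 2 + 1 = 7 (decimal)
Convert the 1st prime (prime index) → 2 (decimal)
Compute 7 ^ 2 = 49
49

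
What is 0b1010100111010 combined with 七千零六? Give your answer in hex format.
Convert 0b1010100111010 (binary) → 4096 + 1024 + 256 + 32 + 16 + 8 + 2 = 5434 (decimal)
Convert 七千零六 (Chinese numeral) → 7×1000 + 6 = 7006 (decimal)
Compute 5434 + 7006 = 12440
Convert 12440 (decimal) → 12440 = 3×4096 + 9×16 + 8 → 0x3098 (hexadecimal)
0x3098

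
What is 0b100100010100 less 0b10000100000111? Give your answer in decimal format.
Convert 0b100100010100 (binary) → 2048 + 256 + 16 + 4 = 2324 (decimal)
Convert 0b10000100000111 (binary) → 8192 + 256 + 4 + 2 + 1 = 8455 (decimal)
Compute 2324 - 8455 = -6131
-6131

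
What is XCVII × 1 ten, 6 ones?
Convert XCVII (Roman numeral) → 90 + 5 + 1 + 1 = 97 (decimal)
Convert 1 ten, 6 ones (place-value notation) → 1×10 + 6 = 16 (decimal)
Compute 97 × 16 = 1552
1552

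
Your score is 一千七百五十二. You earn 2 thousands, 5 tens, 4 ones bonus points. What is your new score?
Convert 一千七百五十二 (Chinese numeral) → 1×1000 + 7×100 + 5×10 + 2 = 1752 (decimal)
Convert 2 thousands, 5 tens, 4 ones (place-value notation) → 2×1000 + 5×10 + 4 = 2054 (decimal)
Compute 1752 + 2054 = 3806
3806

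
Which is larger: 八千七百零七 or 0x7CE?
Convert 八千七百零七 (Chinese numeral) → 8×1000 + 7×100 + 7 = 8707 (decimal)
Convert 0x7CE (hexadecimal) → 7×256 + 12×16 + 14 = 1998 (decimal)
Compare 8707 vs 1998: larger = 8707
8707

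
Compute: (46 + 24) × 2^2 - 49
Convert 2^2 (power) → 4 (decimal)
Expression in decimal: (46 + 24) × 4 - 49
Parentheses first: 46 + 24 = 70
Multiply: 70 × 4 = 280
Subtract: 280 - 49 = 231
231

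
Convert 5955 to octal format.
Convert 5955 (decimal) → 5955 = 1×4096 + 3×512 + 5×64 + 3 → 0o13503 (octal)
0o13503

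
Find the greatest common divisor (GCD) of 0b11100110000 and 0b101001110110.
Convert 0b11100110000 (binary) → 1024 + 512 + 256 + 32 + 16 = 1840 (decimal)
Convert 0b101001110110 (binary) → 2048 + 512 + 64 + 32 + 16 + 4 + 2 = 2678 (decimal)
Compute gcd(1840, 2678) = 2
2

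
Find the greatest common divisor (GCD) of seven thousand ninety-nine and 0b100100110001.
Convert seven thousand ninety-nine (English words) → 7×1000 + 99 = 7099 (decimal)
Convert 0b100100110001 (binary) → 2048 + 256 + 32 + 16 + 1 = 2353 (decimal)
Compute gcd(7099, 2353) = 1
1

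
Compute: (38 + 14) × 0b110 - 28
Convert 0b110 (binary) → 4 + 2 = 6 (decimal)
Expression in decimal: (38 + 14) × 6 - 28
Parentheses first: 38 + 14 = 52
Multiply: 52 × 6 = 312
Subtract: 312 - 28 = 284
284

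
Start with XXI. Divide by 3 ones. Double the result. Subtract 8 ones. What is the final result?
Convert XXI (Roman numeral) → 10 + 10 + 1 = 21 (decimal)
Start: 21
Convert 3 ones (place-value notation) → 3 (decimal)
21 ÷ 3 = 7
7 × 2 = 14
Convert 8 ones (place-value notation) → 8 (decimal)
14 - 8 = 6
6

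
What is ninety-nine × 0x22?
Convert ninety-nine (English words) → 99 (decimal)
Convert 0x22 (hexadecimal) → 2×16 + 2 = 34 (decimal)
Compute 99 × 34 = 3366
3366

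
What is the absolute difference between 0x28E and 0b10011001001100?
Convert 0x28E (hexadecimal) → 2×256 + 8×16 + 14 = 654 (decimal)
Convert 0b10011001001100 (binary) → 8192 + 1024 + 512 + 64 + 8 + 4 = 9804 (decimal)
Compute |654 - 9804| = 9150
9150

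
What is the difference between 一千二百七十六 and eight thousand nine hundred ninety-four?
Convert 一千二百七十六 (Chinese numeral) → 1×1000 + 2×100 + 7×10 + 6 = 1276 (decimal)
Convert eight thousand nine hundred ninety-four (English words) → 8×1000 + 9×100 + 94 = 8994 (decimal)
Difference: |1276 - 8994| = 7718
7718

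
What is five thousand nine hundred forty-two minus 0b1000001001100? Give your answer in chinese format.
Convert five thousand nine hundred forty-two (English words) → 5×1000 + 9×100 + 42 = 5942 (decimal)
Convert 0b1000001001100 (binary) → 4096 + 64 + 8 + 4 = 4172 (decimal)
Compute 5942 - 4172 = 1770
Convert 1770 (decimal) → 1770 = 1×1000 + 7×100 + 7×10 → 一千七百七十 (Chinese numeral)
一千七百七十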